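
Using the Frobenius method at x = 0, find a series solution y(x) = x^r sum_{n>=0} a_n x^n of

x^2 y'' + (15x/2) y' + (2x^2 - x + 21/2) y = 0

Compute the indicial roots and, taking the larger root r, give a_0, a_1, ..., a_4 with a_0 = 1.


Write in Frobenius form y'' + (p(x)/x) y' + (q(x)/x^2) y = 0:
  p(x) = 15/2,  q(x) = 2x^2 - x + 21/2.
Indicial equation: r(r-1) + (15/2) r + (21/2) = 0 -> roots r_1 = -3, r_2 = -7/2.
Take r = r_1 = -3. Let y(x) = x^r sum_{n>=0} a_n x^n with a_0 = 1.
Substitute y = x^r sum a_n x^n and match x^{r+n}. The recurrence is
  D(n) a_n - 1 a_{n-1} + 2 a_{n-2} = 0,  where D(n) = (r+n)(r+n-1) + (15/2)(r+n) + (21/2).
  a_n = [1 a_{n-1} - 2 a_{n-2}] / D(n).
Since the indicial polynomial factors as (r - r_1)(r - r_2), D(n) = (r_1 + n - r_1)(r_1 + n - r_2) = n(n + 1/2).
Evaluating step by step (a_0 = 1):
  n = 1: D(1) = 1(1 + 1/2) = 3/2; numerator = 1(1) = 1; a_1 = (1)/(3/2) = 2/3
  n = 2: D(2) = 2(2 + 1/2) = 5; numerator = 1(2/3) - 2(1) = -4/3; a_2 = (-4/3)/(5) = -4/15
  n = 3: D(3) = 3(3 + 1/2) = 21/2; numerator = 1(-4/15) - 2(2/3) = -8/5; a_3 = (-8/5)/(21/2) = -16/105
  n = 4: D(4) = 4(4 + 1/2) = 18; numerator = 1(-16/105) - 2(-4/15) = 8/21; a_4 = (8/21)/(18) = 4/189

r = -3; a_0 = 1; a_1 = 2/3; a_2 = -4/15; a_3 = -16/105; a_4 = 4/189


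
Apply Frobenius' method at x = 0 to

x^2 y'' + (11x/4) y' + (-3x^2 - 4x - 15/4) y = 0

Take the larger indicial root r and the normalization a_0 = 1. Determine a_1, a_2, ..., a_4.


Write in Frobenius form y'' + (p(x)/x) y' + (q(x)/x^2) y = 0:
  p(x) = 11/4,  q(x) = -3x^2 - 4x - 15/4.
Indicial equation: r(r-1) + (11/4) r + (-15/4) = 0 -> roots r_1 = 5/4, r_2 = -3.
Take r = r_1 = 5/4. Let y(x) = x^r sum_{n>=0} a_n x^n with a_0 = 1.
Substitute y = x^r sum a_n x^n and match x^{r+n}. The recurrence is
  D(n) a_n - 4 a_{n-1} - 3 a_{n-2} = 0,  where D(n) = (r+n)(r+n-1) + (11/4)(r+n) + (-15/4).
  a_n = [4 a_{n-1} + 3 a_{n-2}] / D(n).
Since the indicial polynomial factors as (r - r_1)(r - r_2), D(n) = (r_1 + n - r_1)(r_1 + n - r_2) = n(n + 17/4).
Evaluating step by step (a_0 = 1):
  n = 1: D(1) = 1(1 + 17/4) = 21/4; numerator = 4(1) = 4; a_1 = (4)/(21/4) = 16/21
  n = 2: D(2) = 2(2 + 17/4) = 25/2; numerator = 4(16/21) + 3(1) = 127/21; a_2 = (127/21)/(25/2) = 254/525
  n = 3: D(3) = 3(3 + 17/4) = 87/4; numerator = 4(254/525) + 3(16/21) = 2216/525; a_3 = (2216/525)/(87/4) = 8864/45675
  n = 4: D(4) = 4(4 + 17/4) = 33; numerator = 4(8864/45675) + 3(254/525) = 4070/1827; a_4 = (4070/1827)/(33) = 370/5481

r = 5/4; a_0 = 1; a_1 = 16/21; a_2 = 254/525; a_3 = 8864/45675; a_4 = 370/5481


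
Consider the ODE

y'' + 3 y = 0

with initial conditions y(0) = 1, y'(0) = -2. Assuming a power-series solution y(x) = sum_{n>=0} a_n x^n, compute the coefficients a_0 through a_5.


Ansatz: y(x) = sum_{n>=0} a_n x^n, so y'(x) = sum_{n>=1} n a_n x^(n-1) and y''(x) = sum_{n>=2} n(n-1) a_n x^(n-2).
Substitute into P(x) y'' + Q(x) y' + R(x) y = 0 with P(x) = 1, Q(x) = 0, R(x) = 3, and match powers of x.
Initial conditions: a_0 = 1, a_1 = -2.
Setting the coefficient of each power of x to zero and solving order by order (substituting the coefficients already found):
  x^0: 2 a_2 + 3 a_0 = 0  ->  2 a_2 = -3 a_0 = -3  ->  a_2 = -3/2
  x^1: 6 a_3 + 3 a_1 = 0  ->  6 a_3 = -3 a_1 = 6  ->  a_3 = 1
  x^2: 12 a_4 + 3 a_2 = 0  ->  12 a_4 = -3 a_2 = 9/2  ->  a_4 = 3/8
  x^3: 20 a_5 + 3 a_3 = 0  ->  20 a_5 = -3 a_3 = -3  ->  a_5 = -3/20
Truncated series: y(x) = 1 - 2 x - (3/2) x^2 + x^3 + (3/8) x^4 - (3/20) x^5 + O(x^6).

a_0 = 1; a_1 = -2; a_2 = -3/2; a_3 = 1; a_4 = 3/8; a_5 = -3/20


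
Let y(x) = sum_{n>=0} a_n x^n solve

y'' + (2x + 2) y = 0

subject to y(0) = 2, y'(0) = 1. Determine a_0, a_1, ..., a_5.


Ansatz: y(x) = sum_{n>=0} a_n x^n, so y'(x) = sum_{n>=1} n a_n x^(n-1) and y''(x) = sum_{n>=2} n(n-1) a_n x^(n-2).
Substitute into P(x) y'' + Q(x) y' + R(x) y = 0 with P(x) = 1, Q(x) = 0, R(x) = 2x + 2, and match powers of x.
Initial conditions: a_0 = 2, a_1 = 1.
Setting the coefficient of each power of x to zero and solving order by order (substituting the coefficients already found):
  x^0: 2 a_2 + 2 a_0 = 0  ->  2 a_2 = -2 a_0 = -4  ->  a_2 = -2
  x^1: 6 a_3 + 2 a_1 + 2 a_0 = 0  ->  6 a_3 = -2 a_1 - 2 a_0 = -6  ->  a_3 = -1
  x^2: 12 a_4 + 2 a_2 + 2 a_1 = 0  ->  12 a_4 = -2 a_2 - 2 a_1 = 2  ->  a_4 = 1/6
  x^3: 20 a_5 + 2 a_3 + 2 a_2 = 0  ->  20 a_5 = -2 a_3 - 2 a_2 = 6  ->  a_5 = 3/10
Truncated series: y(x) = 2 + x - 2 x^2 - x^3 + (1/6) x^4 + (3/10) x^5 + O(x^6).

a_0 = 2; a_1 = 1; a_2 = -2; a_3 = -1; a_4 = 1/6; a_5 = 3/10


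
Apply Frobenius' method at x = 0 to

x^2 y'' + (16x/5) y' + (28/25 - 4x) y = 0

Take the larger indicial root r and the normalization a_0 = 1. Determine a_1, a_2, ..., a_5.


Write in Frobenius form y'' + (p(x)/x) y' + (q(x)/x^2) y = 0:
  p(x) = 16/5,  q(x) = 28/25 - 4x.
Indicial equation: r(r-1) + (16/5) r + (28/25) = 0 -> roots r_1 = -4/5, r_2 = -7/5.
Take r = r_1 = -4/5. Let y(x) = x^r sum_{n>=0} a_n x^n with a_0 = 1.
Substitute y = x^r sum a_n x^n and match x^{r+n}. The recurrence is
  D(n) a_n - 4 a_{n-1} = 0,  where D(n) = (r+n)(r+n-1) + (16/5)(r+n) + (28/25).
  a_n = 4 / D(n) * a_{n-1}.
Since the indicial polynomial factors as (r - r_1)(r - r_2), D(n) = (r_1 + n - r_1)(r_1 + n - r_2) = n(n + 3/5).
Evaluating step by step (a_0 = 1):
  n = 1: D(1) = 1(1 + 3/5) = 8/5; numerator = 4(1) = 4; a_1 = (4)/(8/5) = 5/2
  n = 2: D(2) = 2(2 + 3/5) = 26/5; numerator = 4(5/2) = 10; a_2 = (10)/(26/5) = 25/13
  n = 3: D(3) = 3(3 + 3/5) = 54/5; numerator = 4(25/13) = 100/13; a_3 = (100/13)/(54/5) = 250/351
  n = 4: D(4) = 4(4 + 3/5) = 92/5; numerator = 4(250/351) = 1000/351; a_4 = (1000/351)/(92/5) = 1250/8073
  n = 5: D(5) = 5(5 + 3/5) = 28; numerator = 4(1250/8073) = 5000/8073; a_5 = (5000/8073)/(28) = 1250/56511

r = -4/5; a_0 = 1; a_1 = 5/2; a_2 = 25/13; a_3 = 250/351; a_4 = 1250/8073; a_5 = 1250/56511


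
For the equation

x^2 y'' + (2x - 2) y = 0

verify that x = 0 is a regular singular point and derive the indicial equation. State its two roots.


Divide by x^2 to reach normal form y'' + P_1(x) y' + P_2(x) y = 0 with P_1(x) = 0 and P_2(x) = 2/x - 2/x^2.
x = 0 is a singular point because the y-coefficient 2/x - 2/x^2 has a pole at x = 0.
It is a regular singular point because x P_1(x) = p(x) = 0 and x^2 P_2(x) = q(x) = 2x - 2 are polynomials, hence analytic at x = 0.
p(0) = 0,  q(0) = -2.
Indicial equation: r(r-1) + p(0) r + q(0) = 0, i.e. r^2 + (p(0) - 1) r + q(0) = 0, i.e. r^2 - 1 r - 2 = 0.
Discriminant: (-1)^2 - 4(-2) = 9, so r = (1 ± 3)/2.
Solving: r_1 = 2, r_2 = -1.

indicial: r^2 - 1 r - 2 = 0; roots r_1 = 2, r_2 = -1


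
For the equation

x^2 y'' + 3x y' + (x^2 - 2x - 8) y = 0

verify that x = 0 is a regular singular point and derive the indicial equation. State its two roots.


Divide by x^2 to reach normal form y'' + P_1(x) y' + P_2(x) y = 0 with P_1(x) = 3/x and P_2(x) = 1 - 2/x - 8/x^2.
x = 0 is a singular point because the y'-coefficient 3/x has a pole at x = 0 and the y-coefficient 1 - 2/x - 8/x^2 has a pole at x = 0.
It is a regular singular point because x P_1(x) = p(x) = 3 and x^2 P_2(x) = q(x) = x^2 - 2x - 8 are polynomials, hence analytic at x = 0.
p(0) = 3,  q(0) = -8.
Indicial equation: r(r-1) + p(0) r + q(0) = 0, i.e. r^2 + (p(0) - 1) r + q(0) = 0, i.e. r^2 + 2 r - 8 = 0.
Discriminant: (2)^2 - 4(-8) = 36, so r = (-2 ± 6)/2.
Solving: r_1 = 2, r_2 = -4.

indicial: r^2 + 2 r - 8 = 0; roots r_1 = 2, r_2 = -4


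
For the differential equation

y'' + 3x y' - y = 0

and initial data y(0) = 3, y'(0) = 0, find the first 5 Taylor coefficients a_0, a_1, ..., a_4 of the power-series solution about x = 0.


Ansatz: y(x) = sum_{n>=0} a_n x^n, so y'(x) = sum_{n>=1} n a_n x^(n-1) and y''(x) = sum_{n>=2} n(n-1) a_n x^(n-2).
Substitute into P(x) y'' + Q(x) y' + R(x) y = 0 with P(x) = 1, Q(x) = 3x, R(x) = -1, and match powers of x.
Initial conditions: a_0 = 3, a_1 = 0.
Setting the coefficient of each power of x to zero and solving order by order (substituting the coefficients already found):
  x^0: 2 a_2 - a_0 = 0  ->  2 a_2 = a_0 = 3  ->  a_2 = 3/2
  x^1: 6 a_3 + 2 a_1 = 0  ->  6 a_3 = -2 a_1 = 0  ->  a_3 = 0
  x^2: 12 a_4 + 5 a_2 = 0  ->  12 a_4 = -5 a_2 = -15/2  ->  a_4 = -5/8
Truncated series: y(x) = 3 + (3/2) x^2 - (5/8) x^4 + O(x^5).

a_0 = 3; a_1 = 0; a_2 = 3/2; a_3 = 0; a_4 = -5/8


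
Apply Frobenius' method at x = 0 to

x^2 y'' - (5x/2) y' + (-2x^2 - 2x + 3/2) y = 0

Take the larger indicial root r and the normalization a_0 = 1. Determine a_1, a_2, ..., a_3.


Write in Frobenius form y'' + (p(x)/x) y' + (q(x)/x^2) y = 0:
  p(x) = -5/2,  q(x) = -2x^2 - 2x + 3/2.
Indicial equation: r(r-1) + (-5/2) r + (3/2) = 0 -> roots r_1 = 3, r_2 = 1/2.
Take r = r_1 = 3. Let y(x) = x^r sum_{n>=0} a_n x^n with a_0 = 1.
Substitute y = x^r sum a_n x^n and match x^{r+n}. The recurrence is
  D(n) a_n - 2 a_{n-1} - 2 a_{n-2} = 0,  where D(n) = (r+n)(r+n-1) + (-5/2)(r+n) + (3/2).
  a_n = [2 a_{n-1} + 2 a_{n-2}] / D(n).
Since the indicial polynomial factors as (r - r_1)(r - r_2), D(n) = (r_1 + n - r_1)(r_1 + n - r_2) = n(n + 5/2).
Evaluating step by step (a_0 = 1):
  n = 1: D(1) = 1(1 + 5/2) = 7/2; numerator = 2(1) = 2; a_1 = (2)/(7/2) = 4/7
  n = 2: D(2) = 2(2 + 5/2) = 9; numerator = 2(4/7) + 2(1) = 22/7; a_2 = (22/7)/(9) = 22/63
  n = 3: D(3) = 3(3 + 5/2) = 33/2; numerator = 2(22/63) + 2(4/7) = 116/63; a_3 = (116/63)/(33/2) = 232/2079

r = 3; a_0 = 1; a_1 = 4/7; a_2 = 22/63; a_3 = 232/2079


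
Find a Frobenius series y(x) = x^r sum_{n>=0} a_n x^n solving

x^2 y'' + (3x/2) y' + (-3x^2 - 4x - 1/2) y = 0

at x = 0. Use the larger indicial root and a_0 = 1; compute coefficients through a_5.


Write in Frobenius form y'' + (p(x)/x) y' + (q(x)/x^2) y = 0:
  p(x) = 3/2,  q(x) = -3x^2 - 4x - 1/2.
Indicial equation: r(r-1) + (3/2) r + (-1/2) = 0 -> roots r_1 = 1/2, r_2 = -1.
Take r = r_1 = 1/2. Let y(x) = x^r sum_{n>=0} a_n x^n with a_0 = 1.
Substitute y = x^r sum a_n x^n and match x^{r+n}. The recurrence is
  D(n) a_n - 4 a_{n-1} - 3 a_{n-2} = 0,  where D(n) = (r+n)(r+n-1) + (3/2)(r+n) + (-1/2).
  a_n = [4 a_{n-1} + 3 a_{n-2}] / D(n).
Since the indicial polynomial factors as (r - r_1)(r - r_2), D(n) = (r_1 + n - r_1)(r_1 + n - r_2) = n(n + 3/2).
Evaluating step by step (a_0 = 1):
  n = 1: D(1) = 1(1 + 3/2) = 5/2; numerator = 4(1) = 4; a_1 = (4)/(5/2) = 8/5
  n = 2: D(2) = 2(2 + 3/2) = 7; numerator = 4(8/5) + 3(1) = 47/5; a_2 = (47/5)/(7) = 47/35
  n = 3: D(3) = 3(3 + 3/2) = 27/2; numerator = 4(47/35) + 3(8/5) = 356/35; a_3 = (356/35)/(27/2) = 712/945
  n = 4: D(4) = 4(4 + 3/2) = 22; numerator = 4(712/945) + 3(47/35) = 1331/189; a_4 = (1331/189)/(22) = 121/378
  n = 5: D(5) = 5(5 + 3/2) = 65/2; numerator = 4(121/378) + 3(712/945) = 478/135; a_5 = (478/135)/(65/2) = 956/8775

r = 1/2; a_0 = 1; a_1 = 8/5; a_2 = 47/35; a_3 = 712/945; a_4 = 121/378; a_5 = 956/8775


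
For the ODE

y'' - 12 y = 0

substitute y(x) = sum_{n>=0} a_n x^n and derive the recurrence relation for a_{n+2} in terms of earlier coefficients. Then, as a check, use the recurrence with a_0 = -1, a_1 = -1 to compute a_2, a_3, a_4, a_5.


Substitute y = sum_n a_n x^n into y'' + (const) y = 0.
y''(x) = sum_{n>=0} (n+2)(n+1) a_{n+2} x^n.
The ODE becomes sum_n [(n+2)(n+1) a_{n+2} - 12 a_n] x^n = 0.
Setting each coefficient to zero gives the recurrence:
  (n+2)(n+1) a_{n+2} - 12 a_n = 0,
  a_{n+2} = 12 / ((n+1)(n+2)) a_n.

Check with a_0 = -1, a_1 = -1 (apply the recurrence for n = 0, 1, 2, 3): a_0 = -1, a_1 = -1, a_2 = -6, a_3 = -2, a_4 = -6, a_5 = -6/5.

a_{n+2} = 12/((n+1)(n+2)) * a_n; check: a_0 = -1, a_1 = -1, a_2 = -6, a_3 = -2, a_4 = -6, a_5 = -6/5


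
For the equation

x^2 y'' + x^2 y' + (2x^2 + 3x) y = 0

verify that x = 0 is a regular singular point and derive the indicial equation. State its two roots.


Divide by x^2 to reach normal form y'' + P_1(x) y' + P_2(x) y = 0 with P_1(x) = 1 and P_2(x) = 2 + 3/x.
x = 0 is a singular point because the y-coefficient 2 + 3/x has a pole at x = 0.
It is a regular singular point because x P_1(x) = p(x) = x and x^2 P_2(x) = q(x) = 2x^2 + 3x are polynomials, hence analytic at x = 0.
p(0) = 0,  q(0) = 0.
Indicial equation: r(r-1) + p(0) r + q(0) = 0, i.e. r^2 + (p(0) - 1) r + q(0) = 0, i.e. r^2 - 1 r = 0.
Discriminant: (-1)^2 - 4(0) = 1, so r = (1 ± 1)/2.
Solving: r_1 = 1, r_2 = 0.

indicial: r^2 - 1 r = 0; roots r_1 = 1, r_2 = 0


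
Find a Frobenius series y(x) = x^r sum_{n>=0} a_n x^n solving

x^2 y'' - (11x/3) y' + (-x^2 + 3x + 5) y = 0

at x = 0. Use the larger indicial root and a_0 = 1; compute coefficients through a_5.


Write in Frobenius form y'' + (p(x)/x) y' + (q(x)/x^2) y = 0:
  p(x) = -11/3,  q(x) = -x^2 + 3x + 5.
Indicial equation: r(r-1) + (-11/3) r + (5) = 0 -> roots r_1 = 3, r_2 = 5/3.
Take r = r_1 = 3. Let y(x) = x^r sum_{n>=0} a_n x^n with a_0 = 1.
Substitute y = x^r sum a_n x^n and match x^{r+n}. The recurrence is
  D(n) a_n + 3 a_{n-1} - 1 a_{n-2} = 0,  where D(n) = (r+n)(r+n-1) + (-11/3)(r+n) + (5).
  a_n = [-3 a_{n-1} + 1 a_{n-2}] / D(n).
Since the indicial polynomial factors as (r - r_1)(r - r_2), D(n) = (r_1 + n - r_1)(r_1 + n - r_2) = n(n + 4/3).
Evaluating step by step (a_0 = 1):
  n = 1: D(1) = 1(1 + 4/3) = 7/3; numerator = -3(1) = -3; a_1 = (-3)/(7/3) = -9/7
  n = 2: D(2) = 2(2 + 4/3) = 20/3; numerator = -3(-9/7) + 1(1) = 34/7; a_2 = (34/7)/(20/3) = 51/70
  n = 3: D(3) = 3(3 + 4/3) = 13; numerator = -3(51/70) + 1(-9/7) = -243/70; a_3 = (-243/70)/(13) = -243/910
  n = 4: D(4) = 4(4 + 4/3) = 64/3; numerator = -3(-243/910) + 1(51/70) = 696/455; a_4 = (696/455)/(64/3) = 261/3640
  n = 5: D(5) = 5(5 + 4/3) = 95/3; numerator = -3(261/3640) + 1(-243/910) = -27/56; a_5 = (-27/56)/(95/3) = -81/5320

r = 3; a_0 = 1; a_1 = -9/7; a_2 = 51/70; a_3 = -243/910; a_4 = 261/3640; a_5 = -81/5320


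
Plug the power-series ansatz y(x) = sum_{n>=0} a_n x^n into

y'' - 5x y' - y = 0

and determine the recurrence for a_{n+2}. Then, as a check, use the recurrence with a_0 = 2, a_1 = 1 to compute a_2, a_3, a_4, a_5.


Substitute y = sum_n a_n x^n.
y''(x) has coefficient (n+2)(n+1) a_{n+2} at x^n;
-5 x y'(x) has coefficient -5 n a_n at x^n (shift);
-y(x) has coefficient -1 a_n at x^n.
Matching x^n: (n+2)(n+1) a_{n+2} + (-5n - 1) a_n = 0.
Thus a_{n+2} = (5n + 1) / ((n+1)(n+2)) * a_n.

Check with a_0 = 2, a_1 = 1 (apply the recurrence for n = 0, 1, 2, 3): a_0 = 2, a_1 = 1, a_2 = 1, a_3 = 1, a_4 = 11/12, a_5 = 4/5.

a_(n+2) = (5n + 1) / ((n+1)(n+2)) * a_n; check: a_0 = 2, a_1 = 1, a_2 = 1, a_3 = 1, a_4 = 11/12, a_5 = 4/5


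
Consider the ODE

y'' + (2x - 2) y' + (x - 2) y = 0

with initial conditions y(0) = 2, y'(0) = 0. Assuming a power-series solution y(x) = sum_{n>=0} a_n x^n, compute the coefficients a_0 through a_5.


Ansatz: y(x) = sum_{n>=0} a_n x^n, so y'(x) = sum_{n>=1} n a_n x^(n-1) and y''(x) = sum_{n>=2} n(n-1) a_n x^(n-2).
Substitute into P(x) y'' + Q(x) y' + R(x) y = 0 with P(x) = 1, Q(x) = 2x - 2, R(x) = x - 2, and match powers of x.
Initial conditions: a_0 = 2, a_1 = 0.
Setting the coefficient of each power of x to zero and solving order by order (substituting the coefficients already found):
  x^0: 2 a_2 - 2 a_1 - 2 a_0 = 0  ->  2 a_2 = 2 a_1 + 2 a_0 = 4  ->  a_2 = 2
  x^1: 6 a_3 - 4 a_2 + a_0 = 0  ->  6 a_3 = 4 a_2 - a_0 = 6  ->  a_3 = 1
  x^2: 12 a_4 - 6 a_3 + 2 a_2 + a_1 = 0  ->  12 a_4 = 6 a_3 - 2 a_2 - a_1 = 2  ->  a_4 = 1/6
  x^3: 20 a_5 - 8 a_4 + 4 a_3 + a_2 = 0  ->  20 a_5 = 8 a_4 - 4 a_3 - a_2 = -14/3  ->  a_5 = -7/30
Truncated series: y(x) = 2 + 2 x^2 + x^3 + (1/6) x^4 - (7/30) x^5 + O(x^6).

a_0 = 2; a_1 = 0; a_2 = 2; a_3 = 1; a_4 = 1/6; a_5 = -7/30


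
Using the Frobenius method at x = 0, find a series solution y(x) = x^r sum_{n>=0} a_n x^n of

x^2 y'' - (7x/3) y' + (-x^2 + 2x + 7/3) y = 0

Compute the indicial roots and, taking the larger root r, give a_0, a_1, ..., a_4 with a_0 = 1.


Write in Frobenius form y'' + (p(x)/x) y' + (q(x)/x^2) y = 0:
  p(x) = -7/3,  q(x) = -x^2 + 2x + 7/3.
Indicial equation: r(r-1) + (-7/3) r + (7/3) = 0 -> roots r_1 = 7/3, r_2 = 1.
Take r = r_1 = 7/3. Let y(x) = x^r sum_{n>=0} a_n x^n with a_0 = 1.
Substitute y = x^r sum a_n x^n and match x^{r+n}. The recurrence is
  D(n) a_n + 2 a_{n-1} - 1 a_{n-2} = 0,  where D(n) = (r+n)(r+n-1) + (-7/3)(r+n) + (7/3).
  a_n = [-2 a_{n-1} + 1 a_{n-2}] / D(n).
Since the indicial polynomial factors as (r - r_1)(r - r_2), D(n) = (r_1 + n - r_1)(r_1 + n - r_2) = n(n + 4/3).
Evaluating step by step (a_0 = 1):
  n = 1: D(1) = 1(1 + 4/3) = 7/3; numerator = -2(1) = -2; a_1 = (-2)/(7/3) = -6/7
  n = 2: D(2) = 2(2 + 4/3) = 20/3; numerator = -2(-6/7) + 1(1) = 19/7; a_2 = (19/7)/(20/3) = 57/140
  n = 3: D(3) = 3(3 + 4/3) = 13; numerator = -2(57/140) + 1(-6/7) = -117/70; a_3 = (-117/70)/(13) = -9/70
  n = 4: D(4) = 4(4 + 4/3) = 64/3; numerator = -2(-9/70) + 1(57/140) = 93/140; a_4 = (93/140)/(64/3) = 279/8960

r = 7/3; a_0 = 1; a_1 = -6/7; a_2 = 57/140; a_3 = -9/70; a_4 = 279/8960


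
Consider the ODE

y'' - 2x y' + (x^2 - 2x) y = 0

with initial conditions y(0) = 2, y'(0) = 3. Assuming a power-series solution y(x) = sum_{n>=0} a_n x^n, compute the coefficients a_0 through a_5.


Ansatz: y(x) = sum_{n>=0} a_n x^n, so y'(x) = sum_{n>=1} n a_n x^(n-1) and y''(x) = sum_{n>=2} n(n-1) a_n x^(n-2).
Substitute into P(x) y'' + Q(x) y' + R(x) y = 0 with P(x) = 1, Q(x) = -2x, R(x) = x^2 - 2x, and match powers of x.
Initial conditions: a_0 = 2, a_1 = 3.
Setting the coefficient of each power of x to zero and solving order by order (substituting the coefficients already found):
  x^0: 2 a_2 = 0  ->  a_2 = 0
  x^1: 6 a_3 - 2 a_1 - 2 a_0 = 0  ->  6 a_3 = 2 a_1 + 2 a_0 = 10  ->  a_3 = 5/3
  x^2: 12 a_4 - 4 a_2 - 2 a_1 + a_0 = 0  ->  12 a_4 = 4 a_2 + 2 a_1 - a_0 = 4  ->  a_4 = 1/3
  x^3: 20 a_5 - 6 a_3 - 2 a_2 + a_1 = 0  ->  20 a_5 = 6 a_3 + 2 a_2 - a_1 = 7  ->  a_5 = 7/20
Truncated series: y(x) = 2 + 3 x + (5/3) x^3 + (1/3) x^4 + (7/20) x^5 + O(x^6).

a_0 = 2; a_1 = 3; a_2 = 0; a_3 = 5/3; a_4 = 1/3; a_5 = 7/20


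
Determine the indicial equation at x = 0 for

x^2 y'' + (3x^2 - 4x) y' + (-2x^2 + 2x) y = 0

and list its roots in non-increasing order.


Divide by x^2 to reach normal form y'' + P_1(x) y' + P_2(x) y = 0 with P_1(x) = 3 - 4/x and P_2(x) = -2 + 2/x.
x = 0 is a singular point because the y'-coefficient 3 - 4/x has a pole at x = 0 and the y-coefficient -2 + 2/x has a pole at x = 0.
It is a regular singular point because x P_1(x) = p(x) = 3x - 4 and x^2 P_2(x) = q(x) = -2x^2 + 2x are polynomials, hence analytic at x = 0.
p(0) = -4,  q(0) = 0.
Indicial equation: r(r-1) + p(0) r + q(0) = 0, i.e. r^2 + (p(0) - 1) r + q(0) = 0, i.e. r^2 - 5 r = 0.
Discriminant: (-5)^2 - 4(0) = 25, so r = (5 ± 5)/2.
Solving: r_1 = 5, r_2 = 0.

indicial: r^2 - 5 r = 0; roots r_1 = 5, r_2 = 0


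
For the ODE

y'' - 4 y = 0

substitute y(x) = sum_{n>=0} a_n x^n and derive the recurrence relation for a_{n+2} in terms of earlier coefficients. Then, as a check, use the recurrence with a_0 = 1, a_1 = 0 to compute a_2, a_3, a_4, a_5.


Substitute y = sum_n a_n x^n into y'' + (const) y = 0.
y''(x) = sum_{n>=0} (n+2)(n+1) a_{n+2} x^n.
The ODE becomes sum_n [(n+2)(n+1) a_{n+2} - 4 a_n] x^n = 0.
Setting each coefficient to zero gives the recurrence:
  (n+2)(n+1) a_{n+2} - 4 a_n = 0,
  a_{n+2} = 4 / ((n+1)(n+2)) a_n.

Check with a_0 = 1, a_1 = 0 (apply the recurrence for n = 0, 1, 2, 3): a_0 = 1, a_1 = 0, a_2 = 2, a_3 = 0, a_4 = 2/3, a_5 = 0.

a_{n+2} = 4/((n+1)(n+2)) * a_n; check: a_0 = 1, a_1 = 0, a_2 = 2, a_3 = 0, a_4 = 2/3, a_5 = 0


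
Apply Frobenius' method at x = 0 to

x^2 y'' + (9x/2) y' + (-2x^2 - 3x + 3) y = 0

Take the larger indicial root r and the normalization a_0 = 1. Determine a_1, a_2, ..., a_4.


Write in Frobenius form y'' + (p(x)/x) y' + (q(x)/x^2) y = 0:
  p(x) = 9/2,  q(x) = -2x^2 - 3x + 3.
Indicial equation: r(r-1) + (9/2) r + (3) = 0 -> roots r_1 = -3/2, r_2 = -2.
Take r = r_1 = -3/2. Let y(x) = x^r sum_{n>=0} a_n x^n with a_0 = 1.
Substitute y = x^r sum a_n x^n and match x^{r+n}. The recurrence is
  D(n) a_n - 3 a_{n-1} - 2 a_{n-2} = 0,  where D(n) = (r+n)(r+n-1) + (9/2)(r+n) + (3).
  a_n = [3 a_{n-1} + 2 a_{n-2}] / D(n).
Since the indicial polynomial factors as (r - r_1)(r - r_2), D(n) = (r_1 + n - r_1)(r_1 + n - r_2) = n(n + 1/2).
Evaluating step by step (a_0 = 1):
  n = 1: D(1) = 1(1 + 1/2) = 3/2; numerator = 3(1) = 3; a_1 = (3)/(3/2) = 2
  n = 2: D(2) = 2(2 + 1/2) = 5; numerator = 3(2) + 2(1) = 8; a_2 = (8)/(5) = 8/5
  n = 3: D(3) = 3(3 + 1/2) = 21/2; numerator = 3(8/5) + 2(2) = 44/5; a_3 = (44/5)/(21/2) = 88/105
  n = 4: D(4) = 4(4 + 1/2) = 18; numerator = 3(88/105) + 2(8/5) = 40/7; a_4 = (40/7)/(18) = 20/63

r = -3/2; a_0 = 1; a_1 = 2; a_2 = 8/5; a_3 = 88/105; a_4 = 20/63


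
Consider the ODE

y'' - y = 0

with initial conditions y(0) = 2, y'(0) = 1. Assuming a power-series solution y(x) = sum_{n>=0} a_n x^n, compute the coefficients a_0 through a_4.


Ansatz: y(x) = sum_{n>=0} a_n x^n, so y'(x) = sum_{n>=1} n a_n x^(n-1) and y''(x) = sum_{n>=2} n(n-1) a_n x^(n-2).
Substitute into P(x) y'' + Q(x) y' + R(x) y = 0 with P(x) = 1, Q(x) = 0, R(x) = -1, and match powers of x.
Initial conditions: a_0 = 2, a_1 = 1.
Setting the coefficient of each power of x to zero and solving order by order (substituting the coefficients already found):
  x^0: 2 a_2 - a_0 = 0  ->  2 a_2 = a_0 = 2  ->  a_2 = 1
  x^1: 6 a_3 - a_1 = 0  ->  6 a_3 = a_1 = 1  ->  a_3 = 1/6
  x^2: 12 a_4 - a_2 = 0  ->  12 a_4 = a_2 = 1  ->  a_4 = 1/12
Truncated series: y(x) = 2 + x + x^2 + (1/6) x^3 + (1/12) x^4 + O(x^5).

a_0 = 2; a_1 = 1; a_2 = 1; a_3 = 1/6; a_4 = 1/12


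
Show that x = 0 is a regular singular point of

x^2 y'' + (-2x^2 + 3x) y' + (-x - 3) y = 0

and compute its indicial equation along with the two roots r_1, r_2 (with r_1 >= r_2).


Divide by x^2 to reach normal form y'' + P_1(x) y' + P_2(x) y = 0 with P_1(x) = -2 + 3/x and P_2(x) = -1/x - 3/x^2.
x = 0 is a singular point because the y'-coefficient -2 + 3/x has a pole at x = 0 and the y-coefficient -1/x - 3/x^2 has a pole at x = 0.
It is a regular singular point because x P_1(x) = p(x) = 3 - 2x and x^2 P_2(x) = q(x) = -x - 3 are polynomials, hence analytic at x = 0.
p(0) = 3,  q(0) = -3.
Indicial equation: r(r-1) + p(0) r + q(0) = 0, i.e. r^2 + (p(0) - 1) r + q(0) = 0, i.e. r^2 + 2 r - 3 = 0.
Discriminant: (2)^2 - 4(-3) = 16, so r = (-2 ± 4)/2.
Solving: r_1 = 1, r_2 = -3.

indicial: r^2 + 2 r - 3 = 0; roots r_1 = 1, r_2 = -3


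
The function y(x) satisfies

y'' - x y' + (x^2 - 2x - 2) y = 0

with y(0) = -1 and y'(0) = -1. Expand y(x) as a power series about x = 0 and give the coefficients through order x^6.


Ansatz: y(x) = sum_{n>=0} a_n x^n, so y'(x) = sum_{n>=1} n a_n x^(n-1) and y''(x) = sum_{n>=2} n(n-1) a_n x^(n-2).
Substitute into P(x) y'' + Q(x) y' + R(x) y = 0 with P(x) = 1, Q(x) = -x, R(x) = x^2 - 2x - 2, and match powers of x.
Initial conditions: a_0 = -1, a_1 = -1.
Setting the coefficient of each power of x to zero and solving order by order (substituting the coefficients already found):
  x^0: 2 a_2 - 2 a_0 = 0  ->  2 a_2 = 2 a_0 = -2  ->  a_2 = -1
  x^1: 6 a_3 - 3 a_1 - 2 a_0 = 0  ->  6 a_3 = 3 a_1 + 2 a_0 = -5  ->  a_3 = -5/6
  x^2: 12 a_4 - 4 a_2 - 2 a_1 + a_0 = 0  ->  12 a_4 = 4 a_2 + 2 a_1 - a_0 = -5  ->  a_4 = -5/12
  x^3: 20 a_5 - 5 a_3 - 2 a_2 + a_1 = 0  ->  20 a_5 = 5 a_3 + 2 a_2 - a_1 = -31/6  ->  a_5 = -31/120
  x^4: 30 a_6 - 6 a_4 - 2 a_3 + a_2 = 0  ->  30 a_6 = 6 a_4 + 2 a_3 - a_2 = -19/6  ->  a_6 = -19/180
Truncated series: y(x) = -1 - x - x^2 - (5/6) x^3 - (5/12) x^4 - (31/120) x^5 - (19/180) x^6 + O(x^7).

a_0 = -1; a_1 = -1; a_2 = -1; a_3 = -5/6; a_4 = -5/12; a_5 = -31/120; a_6 = -19/180


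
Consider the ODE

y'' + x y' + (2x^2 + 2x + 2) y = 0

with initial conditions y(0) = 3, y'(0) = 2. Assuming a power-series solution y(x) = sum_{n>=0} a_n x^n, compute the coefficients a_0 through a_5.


Ansatz: y(x) = sum_{n>=0} a_n x^n, so y'(x) = sum_{n>=1} n a_n x^(n-1) and y''(x) = sum_{n>=2} n(n-1) a_n x^(n-2).
Substitute into P(x) y'' + Q(x) y' + R(x) y = 0 with P(x) = 1, Q(x) = x, R(x) = 2x^2 + 2x + 2, and match powers of x.
Initial conditions: a_0 = 3, a_1 = 2.
Setting the coefficient of each power of x to zero and solving order by order (substituting the coefficients already found):
  x^0: 2 a_2 + 2 a_0 = 0  ->  2 a_2 = -2 a_0 = -6  ->  a_2 = -3
  x^1: 6 a_3 + 3 a_1 + 2 a_0 = 0  ->  6 a_3 = -3 a_1 - 2 a_0 = -12  ->  a_3 = -2
  x^2: 12 a_4 + 4 a_2 + 2 a_1 + 2 a_0 = 0  ->  12 a_4 = -4 a_2 - 2 a_1 - 2 a_0 = 2  ->  a_4 = 1/6
  x^3: 20 a_5 + 5 a_3 + 2 a_2 + 2 a_1 = 0  ->  20 a_5 = -5 a_3 - 2 a_2 - 2 a_1 = 12  ->  a_5 = 3/5
Truncated series: y(x) = 3 + 2 x - 3 x^2 - 2 x^3 + (1/6) x^4 + (3/5) x^5 + O(x^6).

a_0 = 3; a_1 = 2; a_2 = -3; a_3 = -2; a_4 = 1/6; a_5 = 3/5


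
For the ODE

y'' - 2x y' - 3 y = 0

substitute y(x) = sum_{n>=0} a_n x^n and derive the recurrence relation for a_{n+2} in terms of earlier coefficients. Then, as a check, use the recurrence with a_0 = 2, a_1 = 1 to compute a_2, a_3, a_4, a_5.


Substitute y = sum_n a_n x^n.
y''(x) has coefficient (n+2)(n+1) a_{n+2} at x^n;
-2 x y'(x) has coefficient -2 n a_n at x^n (shift);
-3 y(x) has coefficient -3 a_n at x^n.
Matching x^n: (n+2)(n+1) a_{n+2} + (-2n - 3) a_n = 0.
Thus a_{n+2} = (2n + 3) / ((n+1)(n+2)) * a_n.

Check with a_0 = 2, a_1 = 1 (apply the recurrence for n = 0, 1, 2, 3): a_0 = 2, a_1 = 1, a_2 = 3, a_3 = 5/6, a_4 = 7/4, a_5 = 3/8.

a_(n+2) = (2n + 3) / ((n+1)(n+2)) * a_n; check: a_0 = 2, a_1 = 1, a_2 = 3, a_3 = 5/6, a_4 = 7/4, a_5 = 3/8


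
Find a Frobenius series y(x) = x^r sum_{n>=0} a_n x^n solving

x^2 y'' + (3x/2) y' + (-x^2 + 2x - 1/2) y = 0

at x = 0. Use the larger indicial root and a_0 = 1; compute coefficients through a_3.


Write in Frobenius form y'' + (p(x)/x) y' + (q(x)/x^2) y = 0:
  p(x) = 3/2,  q(x) = -x^2 + 2x - 1/2.
Indicial equation: r(r-1) + (3/2) r + (-1/2) = 0 -> roots r_1 = 1/2, r_2 = -1.
Take r = r_1 = 1/2. Let y(x) = x^r sum_{n>=0} a_n x^n with a_0 = 1.
Substitute y = x^r sum a_n x^n and match x^{r+n}. The recurrence is
  D(n) a_n + 2 a_{n-1} - 1 a_{n-2} = 0,  where D(n) = (r+n)(r+n-1) + (3/2)(r+n) + (-1/2).
  a_n = [-2 a_{n-1} + 1 a_{n-2}] / D(n).
Since the indicial polynomial factors as (r - r_1)(r - r_2), D(n) = (r_1 + n - r_1)(r_1 + n - r_2) = n(n + 3/2).
Evaluating step by step (a_0 = 1):
  n = 1: D(1) = 1(1 + 3/2) = 5/2; numerator = -2(1) = -2; a_1 = (-2)/(5/2) = -4/5
  n = 2: D(2) = 2(2 + 3/2) = 7; numerator = -2(-4/5) + 1(1) = 13/5; a_2 = (13/5)/(7) = 13/35
  n = 3: D(3) = 3(3 + 3/2) = 27/2; numerator = -2(13/35) + 1(-4/5) = -54/35; a_3 = (-54/35)/(27/2) = -4/35

r = 1/2; a_0 = 1; a_1 = -4/5; a_2 = 13/35; a_3 = -4/35


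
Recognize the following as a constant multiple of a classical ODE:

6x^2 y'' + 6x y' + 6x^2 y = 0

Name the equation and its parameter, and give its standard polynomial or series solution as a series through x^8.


All three coefficients share the factor 6; dividing through by 6 gives  x^2 y'' + x y' + x^2 y = 0.
This matches the Bessel equation x^2 y'' + x y' + (x^2 - nu^2) y = 0 with nu^2 = 0, so nu = 0; the solution bounded at x = 0 is J_0(x).
Frobenius at x = 0: indicial roots ±nu; for r = nu the recurrence k(k + 2nu) c_k = -c_{k-2} gives the standard series J_nu(x) = sum_{k>=0} (-1)^k / (k! (k+nu)!) (x/2)^(2k+nu). Evaluate the first 5 terms:
  k = 0: (-1)^0 / (0! * 0! * 2^0) x^0 = 1/(1*1*1) x^0 = (1) x^0
  k = 1: (-1)^1 / (1! * 1! * 2^2) x^2 = -1/(1*1*4) x^2 = (-1/4) x^2
  k = 2: (-1)^2 / (2! * 2! * 2^4) x^4 = 1/(2*2*16) x^4 = (1/64) x^4
  k = 3: (-1)^3 / (3! * 3! * 2^6) x^6 = -1/(6*6*64) x^6 = (-1/2304) x^6
  k = 4: (-1)^4 / (4! * 4! * 2^8) x^8 = 1/(24*24*256) x^8 = (1/147456) x^8
Hence J_0(x) = x^8/147456 - x^6/2304 + x^4/64 - x^2/4 + 1 + ....

J_0(x); series = x^8/147456 - x^6/2304 + x^4/64 - x^2/4 + 1


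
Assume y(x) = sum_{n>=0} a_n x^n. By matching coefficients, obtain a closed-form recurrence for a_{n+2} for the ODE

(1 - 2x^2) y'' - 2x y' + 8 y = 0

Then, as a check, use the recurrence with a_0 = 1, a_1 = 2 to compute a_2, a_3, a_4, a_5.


Substitute y = sum_n a_n x^n.
(1 - 2 x^2) y'' contributes (n+2)(n+1) a_{n+2} - 2 n(n-1) a_n at x^n.
-2 x y'(x) contributes -2 n a_n at x^n.
8 y(x) contributes 8 a_n at x^n.
Matching x^n: (n+2)(n+1) a_{n+2} + (-2 n(n-1) - 2 n + 8) a_n = 0.
Thus a_{n+2} = (2 n(n-1) + 2 n - 8) / ((n+1)(n+2)) * a_n.

Check with a_0 = 1, a_1 = 2 (apply the recurrence for n = 0, 1, 2, 3): a_0 = 1, a_1 = 2, a_2 = -4, a_3 = -2, a_4 = 0, a_5 = -1.

a_(n+2) = (2 n(n-1) + 2 n - 8) / ((n+1)(n+2)) * a_n; check: a_0 = 1, a_1 = 2, a_2 = -4, a_3 = -2, a_4 = 0, a_5 = -1


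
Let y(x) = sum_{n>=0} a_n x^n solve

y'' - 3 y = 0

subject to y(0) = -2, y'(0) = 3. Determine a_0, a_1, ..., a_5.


Ansatz: y(x) = sum_{n>=0} a_n x^n, so y'(x) = sum_{n>=1} n a_n x^(n-1) and y''(x) = sum_{n>=2} n(n-1) a_n x^(n-2).
Substitute into P(x) y'' + Q(x) y' + R(x) y = 0 with P(x) = 1, Q(x) = 0, R(x) = -3, and match powers of x.
Initial conditions: a_0 = -2, a_1 = 3.
Setting the coefficient of each power of x to zero and solving order by order (substituting the coefficients already found):
  x^0: 2 a_2 - 3 a_0 = 0  ->  2 a_2 = 3 a_0 = -6  ->  a_2 = -3
  x^1: 6 a_3 - 3 a_1 = 0  ->  6 a_3 = 3 a_1 = 9  ->  a_3 = 3/2
  x^2: 12 a_4 - 3 a_2 = 0  ->  12 a_4 = 3 a_2 = -9  ->  a_4 = -3/4
  x^3: 20 a_5 - 3 a_3 = 0  ->  20 a_5 = 3 a_3 = 9/2  ->  a_5 = 9/40
Truncated series: y(x) = -2 + 3 x - 3 x^2 + (3/2) x^3 - (3/4) x^4 + (9/40) x^5 + O(x^6).

a_0 = -2; a_1 = 3; a_2 = -3; a_3 = 3/2; a_4 = -3/4; a_5 = 9/40


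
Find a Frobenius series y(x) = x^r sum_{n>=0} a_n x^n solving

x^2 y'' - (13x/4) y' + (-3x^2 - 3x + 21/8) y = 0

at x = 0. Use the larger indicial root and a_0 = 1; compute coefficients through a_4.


Write in Frobenius form y'' + (p(x)/x) y' + (q(x)/x^2) y = 0:
  p(x) = -13/4,  q(x) = -3x^2 - 3x + 21/8.
Indicial equation: r(r-1) + (-13/4) r + (21/8) = 0 -> roots r_1 = 7/2, r_2 = 3/4.
Take r = r_1 = 7/2. Let y(x) = x^r sum_{n>=0} a_n x^n with a_0 = 1.
Substitute y = x^r sum a_n x^n and match x^{r+n}. The recurrence is
  D(n) a_n - 3 a_{n-1} - 3 a_{n-2} = 0,  where D(n) = (r+n)(r+n-1) + (-13/4)(r+n) + (21/8).
  a_n = [3 a_{n-1} + 3 a_{n-2}] / D(n).
Since the indicial polynomial factors as (r - r_1)(r - r_2), D(n) = (r_1 + n - r_1)(r_1 + n - r_2) = n(n + 11/4).
Evaluating step by step (a_0 = 1):
  n = 1: D(1) = 1(1 + 11/4) = 15/4; numerator = 3(1) = 3; a_1 = (3)/(15/4) = 4/5
  n = 2: D(2) = 2(2 + 11/4) = 19/2; numerator = 3(4/5) + 3(1) = 27/5; a_2 = (27/5)/(19/2) = 54/95
  n = 3: D(3) = 3(3 + 11/4) = 69/4; numerator = 3(54/95) + 3(4/5) = 78/19; a_3 = (78/19)/(69/4) = 104/437
  n = 4: D(4) = 4(4 + 11/4) = 27; numerator = 3(104/437) + 3(54/95) = 5286/2185; a_4 = (5286/2185)/(27) = 1762/19665

r = 7/2; a_0 = 1; a_1 = 4/5; a_2 = 54/95; a_3 = 104/437; a_4 = 1762/19665


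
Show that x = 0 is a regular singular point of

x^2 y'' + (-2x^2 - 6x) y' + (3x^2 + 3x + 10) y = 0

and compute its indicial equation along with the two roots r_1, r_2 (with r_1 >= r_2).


Divide by x^2 to reach normal form y'' + P_1(x) y' + P_2(x) y = 0 with P_1(x) = -2 - 6/x and P_2(x) = 3 + 3/x + 10/x^2.
x = 0 is a singular point because the y'-coefficient -2 - 6/x has a pole at x = 0 and the y-coefficient 3 + 3/x + 10/x^2 has a pole at x = 0.
It is a regular singular point because x P_1(x) = p(x) = -2x - 6 and x^2 P_2(x) = q(x) = 3x^2 + 3x + 10 are polynomials, hence analytic at x = 0.
p(0) = -6,  q(0) = 10.
Indicial equation: r(r-1) + p(0) r + q(0) = 0, i.e. r^2 + (p(0) - 1) r + q(0) = 0, i.e. r^2 - 7 r + 10 = 0.
Discriminant: (-7)^2 - 4(10) = 9, so r = (7 ± 3)/2.
Solving: r_1 = 5, r_2 = 2.

indicial: r^2 - 7 r + 10 = 0; roots r_1 = 5, r_2 = 2


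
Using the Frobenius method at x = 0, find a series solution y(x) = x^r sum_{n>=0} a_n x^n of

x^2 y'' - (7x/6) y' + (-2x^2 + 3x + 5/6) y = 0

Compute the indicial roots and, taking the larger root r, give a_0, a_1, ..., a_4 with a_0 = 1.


Write in Frobenius form y'' + (p(x)/x) y' + (q(x)/x^2) y = 0:
  p(x) = -7/6,  q(x) = -2x^2 + 3x + 5/6.
Indicial equation: r(r-1) + (-7/6) r + (5/6) = 0 -> roots r_1 = 5/3, r_2 = 1/2.
Take r = r_1 = 5/3. Let y(x) = x^r sum_{n>=0} a_n x^n with a_0 = 1.
Substitute y = x^r sum a_n x^n and match x^{r+n}. The recurrence is
  D(n) a_n + 3 a_{n-1} - 2 a_{n-2} = 0,  where D(n) = (r+n)(r+n-1) + (-7/6)(r+n) + (5/6).
  a_n = [-3 a_{n-1} + 2 a_{n-2}] / D(n).
Since the indicial polynomial factors as (r - r_1)(r - r_2), D(n) = (r_1 + n - r_1)(r_1 + n - r_2) = n(n + 7/6).
Evaluating step by step (a_0 = 1):
  n = 1: D(1) = 1(1 + 7/6) = 13/6; numerator = -3(1) = -3; a_1 = (-3)/(13/6) = -18/13
  n = 2: D(2) = 2(2 + 7/6) = 19/3; numerator = -3(-18/13) + 2(1) = 80/13; a_2 = (80/13)/(19/3) = 240/247
  n = 3: D(3) = 3(3 + 7/6) = 25/2; numerator = -3(240/247) + 2(-18/13) = -108/19; a_3 = (-108/19)/(25/2) = -216/475
  n = 4: D(4) = 4(4 + 7/6) = 62/3; numerator = -3(-216/475) + 2(240/247) = 20424/6175; a_4 = (20424/6175)/(62/3) = 30636/191425

r = 5/3; a_0 = 1; a_1 = -18/13; a_2 = 240/247; a_3 = -216/475; a_4 = 30636/191425


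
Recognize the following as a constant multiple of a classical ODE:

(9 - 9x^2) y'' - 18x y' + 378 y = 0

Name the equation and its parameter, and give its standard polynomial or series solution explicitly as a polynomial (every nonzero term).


All three coefficients share the factor 9; dividing through by 9 gives  (1 - x^2) y'' - 2x y' + 42 y = 0.
This matches the Legendre equation (1 - x^2) y'' - 2x y' + n(n+1) y = 0 (note the -2x y' term) with n(n+1) = 42, so n = 6; the polynomial solution is P_6(x).
With y = sum_k a_k x^k, matching x^k gives (k+2)(k+1) a_{k+2} = [k(k+1) - n(n+1)] a_k = (k - 6)(k + 7) a_k. The right side vanishes at k = 6, so the series with the parity of 6 terminates at degree 6.
Standard normalization (P_n(1) = 1): leading coefficient (2n)!/(2^n (n!)^2) = 479001600/(64*518400) = 231/16, so a_6 = 231/16. Work downward with a_k = (k+1)(k+2) a_{k+2} / ((k - 6)(k + 7)):
  a_4 = (5)(6)(231/16) / ((4 - 6)(4 + 7)) = (3465/8)/(-22) = -315/16
  a_2 = (3)(4)(-315/16) / ((2 - 6)(2 + 7)) = (-945/4)/(-36) = 105/16
  a_0 = (1)(2)(105/16) / ((0 - 6)(0 + 7)) = (105/8)/(-42) = -5/16
Hence P_6(x) = 231 x^6/16 - 315 x^4/16 + 105 x^2/16 - 5/16.

P_6(x); series = 231 x^6/16 - 315 x^4/16 + 105 x^2/16 - 5/16


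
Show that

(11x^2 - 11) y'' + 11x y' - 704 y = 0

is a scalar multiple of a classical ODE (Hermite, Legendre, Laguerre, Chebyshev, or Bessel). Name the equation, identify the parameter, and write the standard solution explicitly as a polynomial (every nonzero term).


All three coefficients share the factor -11; dividing through by -11 gives  (1 - x^2) y'' - x y' + 64 y = 0.
This matches the Chebyshev equation (1 - x^2) y'' - x y' + n^2 y = 0 (note the -x y' term, not -2x y') with n^2 = 64, so n = 8; the polynomial solution is T_8(x).
With y = sum_k a_k x^k, matching x^k gives (k+2)(k+1) a_{k+2} = (k^2 - n^2) a_k = (k - 8)(k + 8) a_k. The right side vanishes at k = 8, so the series with the parity of 8 terminates at degree 8.
Standard normalization: leading coefficient of T_n is 2^(n-1), so a_8 = 2^7 = 128. Work downward with a_k = (k+1)(k+2) a_{k+2} / ((k - 8)(k + 8)):
  a_6 = (7)(8)(128) / ((6 - 8)(6 + 8)) = 7168/(-28) = -256
  a_4 = (5)(6)(-256) / ((4 - 8)(4 + 8)) = -7680/(-48) = 160
  a_2 = (3)(4)(160) / ((2 - 8)(2 + 8)) = 1920/(-60) = -32
  a_0 = (1)(2)(-32) / ((0 - 8)(0 + 8)) = -64/(-64) = 1
Hence T_8(x) = 128 x^8 - 256 x^6 + 160 x^4 - 32 x^2 + 1.

T_8(x); series = 128 x^8 - 256 x^6 + 160 x^4 - 32 x^2 + 1


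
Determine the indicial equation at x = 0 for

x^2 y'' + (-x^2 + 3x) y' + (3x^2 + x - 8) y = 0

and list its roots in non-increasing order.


Divide by x^2 to reach normal form y'' + P_1(x) y' + P_2(x) y = 0 with P_1(x) = -1 + 3/x and P_2(x) = 3 + 1/x - 8/x^2.
x = 0 is a singular point because the y'-coefficient -1 + 3/x has a pole at x = 0 and the y-coefficient 3 + 1/x - 8/x^2 has a pole at x = 0.
It is a regular singular point because x P_1(x) = p(x) = 3 - x and x^2 P_2(x) = q(x) = 3x^2 + x - 8 are polynomials, hence analytic at x = 0.
p(0) = 3,  q(0) = -8.
Indicial equation: r(r-1) + p(0) r + q(0) = 0, i.e. r^2 + (p(0) - 1) r + q(0) = 0, i.e. r^2 + 2 r - 8 = 0.
Discriminant: (2)^2 - 4(-8) = 36, so r = (-2 ± 6)/2.
Solving: r_1 = 2, r_2 = -4.

indicial: r^2 + 2 r - 8 = 0; roots r_1 = 2, r_2 = -4


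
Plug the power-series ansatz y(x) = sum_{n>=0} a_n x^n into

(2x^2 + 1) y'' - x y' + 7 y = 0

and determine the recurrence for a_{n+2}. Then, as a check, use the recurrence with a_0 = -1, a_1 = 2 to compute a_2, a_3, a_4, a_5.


Substitute y = sum_n a_n x^n.
(1 + 2 x^2) y'' contributes (n+2)(n+1) a_{n+2} + 2 n(n-1) a_n at x^n.
-x y'(x) contributes -n a_n at x^n.
7 y(x) contributes 7 a_n at x^n.
Matching x^n: (n+2)(n+1) a_{n+2} + (2 n(n-1) - n + 7) a_n = 0.
Thus a_{n+2} = (-2 n(n-1) + n - 7) / ((n+1)(n+2)) * a_n.

Check with a_0 = -1, a_1 = 2 (apply the recurrence for n = 0, 1, 2, 3): a_0 = -1, a_1 = 2, a_2 = 7/2, a_3 = -2, a_4 = -21/8, a_5 = 8/5.

a_(n+2) = (-2 n(n-1) + n - 7) / ((n+1)(n+2)) * a_n; check: a_0 = -1, a_1 = 2, a_2 = 7/2, a_3 = -2, a_4 = -21/8, a_5 = 8/5


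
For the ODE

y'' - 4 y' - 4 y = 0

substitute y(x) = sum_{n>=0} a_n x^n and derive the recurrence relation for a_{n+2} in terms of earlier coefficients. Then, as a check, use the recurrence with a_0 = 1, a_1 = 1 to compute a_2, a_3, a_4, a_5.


Substitute y = sum_n a_n x^n.
y''(x) has coefficient (n+2)(n+1) a_{n+2} at x^n;
-4 y'(x) has coefficient -4 (n+1) a_{n+1} at x^n;
-4 y(x) has coefficient -4 a_n at x^n.
Matching x^n: (n+2)(n+1) a_{n+2} - 4 (n+1) a_{n+1} - 4 a_n = 0.
Thus a_{n+2} = [4 (n+1) a_{n+1} + 4 a_n] / ((n+1)(n+2)).

Check with a_0 = 1, a_1 = 1 (apply the recurrence for n = 0, 1, 2, 3): a_0 = 1, a_1 = 1, a_2 = 4, a_3 = 6, a_4 = 22/3, a_5 = 106/15.

a_(n+2) = [4 (n+1) a_(n+1) + 4 a_n] / ((n+1)(n+2)); check: a_0 = 1, a_1 = 1, a_2 = 4, a_3 = 6, a_4 = 22/3, a_5 = 106/15


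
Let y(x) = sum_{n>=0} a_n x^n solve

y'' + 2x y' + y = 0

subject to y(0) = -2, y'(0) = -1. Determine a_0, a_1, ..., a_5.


Ansatz: y(x) = sum_{n>=0} a_n x^n, so y'(x) = sum_{n>=1} n a_n x^(n-1) and y''(x) = sum_{n>=2} n(n-1) a_n x^(n-2).
Substitute into P(x) y'' + Q(x) y' + R(x) y = 0 with P(x) = 1, Q(x) = 2x, R(x) = 1, and match powers of x.
Initial conditions: a_0 = -2, a_1 = -1.
Setting the coefficient of each power of x to zero and solving order by order (substituting the coefficients already found):
  x^0: 2 a_2 + a_0 = 0  ->  2 a_2 = -a_0 = 2  ->  a_2 = 1
  x^1: 6 a_3 + 3 a_1 = 0  ->  6 a_3 = -3 a_1 = 3  ->  a_3 = 1/2
  x^2: 12 a_4 + 5 a_2 = 0  ->  12 a_4 = -5 a_2 = -5  ->  a_4 = -5/12
  x^3: 20 a_5 + 7 a_3 = 0  ->  20 a_5 = -7 a_3 = -7/2  ->  a_5 = -7/40
Truncated series: y(x) = -2 - x + x^2 + (1/2) x^3 - (5/12) x^4 - (7/40) x^5 + O(x^6).

a_0 = -2; a_1 = -1; a_2 = 1; a_3 = 1/2; a_4 = -5/12; a_5 = -7/40


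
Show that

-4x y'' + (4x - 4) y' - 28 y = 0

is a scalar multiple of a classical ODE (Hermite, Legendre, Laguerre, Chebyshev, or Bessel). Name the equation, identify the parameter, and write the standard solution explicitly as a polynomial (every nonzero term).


All three coefficients share the factor -4; dividing through by -4 gives  x y'' + (1 - x) y' + 7 y = 0.
This matches the Laguerre equation x y'' + (1 - x) y' + n y = 0 with n = 7; the polynomial solution is L_7(x).
With y = sum_k a_k x^k, matching x^k gives (k+1)k a_{k+1} + (k+1) a_{k+1} - k a_k + n a_k = 0, i.e. (k+1)^2 a_{k+1} = (k - n) a_k = (k - 7) a_k. The right side vanishes at k = 7, so the series terminates at degree 7.
Standard normalization L_n(0) = 1 gives a_0 = 1. Work upward with a_{k+1} = (k - 7) a_k / (k+1)^2:
  a_1 = (0 - 7)(1) / 1^2 = -7/1 = -7
  a_2 = (1 - 7)(-7) / 2^2 = 42/4 = 21/2
  a_3 = (2 - 7)(21/2) / 3^2 = (-105/2)/9 = -35/6
  a_4 = (3 - 7)(-35/6) / 4^2 = (70/3)/16 = 35/24
  a_5 = (4 - 7)(35/24) / 5^2 = (-35/8)/25 = -7/40
  a_6 = (5 - 7)(-7/40) / 6^2 = (7/20)/36 = 7/720
  a_7 = (6 - 7)(7/720) / 7^2 = (-7/720)/49 = -1/5040
Hence L_7(x) = -x^7/5040 + 7 x^6/720 - 7 x^5/40 + 35 x^4/24 - 35 x^3/6 + 21 x^2/2 - 7 x + 1.

L_7(x); series = -x^7/5040 + 7 x^6/720 - 7 x^5/40 + 35 x^4/24 - 35 x^3/6 + 21 x^2/2 - 7 x + 1


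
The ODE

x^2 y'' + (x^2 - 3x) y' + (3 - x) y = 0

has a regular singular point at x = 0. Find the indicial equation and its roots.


Divide by x^2 to reach normal form y'' + P_1(x) y' + P_2(x) y = 0 with P_1(x) = 1 - 3/x and P_2(x) = -1/x + 3/x^2.
x = 0 is a singular point because the y'-coefficient 1 - 3/x has a pole at x = 0 and the y-coefficient -1/x + 3/x^2 has a pole at x = 0.
It is a regular singular point because x P_1(x) = p(x) = x - 3 and x^2 P_2(x) = q(x) = 3 - x are polynomials, hence analytic at x = 0.
p(0) = -3,  q(0) = 3.
Indicial equation: r(r-1) + p(0) r + q(0) = 0, i.e. r^2 + (p(0) - 1) r + q(0) = 0, i.e. r^2 - 4 r + 3 = 0.
Discriminant: (-4)^2 - 4(3) = 4, so r = (4 ± 2)/2.
Solving: r_1 = 3, r_2 = 1.

indicial: r^2 - 4 r + 3 = 0; roots r_1 = 3, r_2 = 1
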